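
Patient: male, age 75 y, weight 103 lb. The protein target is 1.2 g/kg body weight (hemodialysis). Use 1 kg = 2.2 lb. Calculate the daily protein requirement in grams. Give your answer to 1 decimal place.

56.2 g/day

Weight in kg = 103 ÷ 2.2 = 46.8182 kg.
Protein = 1.2 g/kg × 46.8182 kg = 56.1818 g/day.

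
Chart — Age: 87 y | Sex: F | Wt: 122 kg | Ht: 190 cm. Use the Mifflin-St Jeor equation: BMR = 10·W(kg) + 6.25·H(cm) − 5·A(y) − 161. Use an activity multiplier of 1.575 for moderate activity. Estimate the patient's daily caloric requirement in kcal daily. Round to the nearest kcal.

Mifflin-St Jeor (female): BMR = 10(122) + 6.25(190) − 5(87) − 161 = 1220 + 1187.5 − 435 − 161 = 1811.5 kcal/day.
TEE = BMR × activity factor = 1811.5 × 1.575 = 2853.1125 kcal/day.

2853 kcal daily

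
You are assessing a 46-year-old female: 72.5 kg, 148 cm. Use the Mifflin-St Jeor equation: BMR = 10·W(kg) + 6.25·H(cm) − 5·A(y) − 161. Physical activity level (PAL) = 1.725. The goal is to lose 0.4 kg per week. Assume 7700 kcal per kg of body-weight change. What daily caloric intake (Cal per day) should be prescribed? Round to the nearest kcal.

1732 Cal per day

Mifflin-St Jeor (female): BMR = 10(72.5) + 6.25(148) − 5(46) − 161 = 725 + 925 − 230 − 161 = 1259 kcal/day.
TEE = 1259 × 1.725 = 2171.775 kcal/day.
Required daily deficit = 0.4 × 7700 ÷ 7 = 440 kcal/day.
Target intake = 2171.775 − 440 = 1731.775 kcal/day.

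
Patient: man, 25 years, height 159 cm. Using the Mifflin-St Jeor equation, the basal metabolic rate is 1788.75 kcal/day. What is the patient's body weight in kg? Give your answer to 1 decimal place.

91.5 kg

1788.75 = 10·W + 6.25(159) − 5(25) + 5
10·W = 1788.75 − 873.75 = 915, so W = 91.5 kg.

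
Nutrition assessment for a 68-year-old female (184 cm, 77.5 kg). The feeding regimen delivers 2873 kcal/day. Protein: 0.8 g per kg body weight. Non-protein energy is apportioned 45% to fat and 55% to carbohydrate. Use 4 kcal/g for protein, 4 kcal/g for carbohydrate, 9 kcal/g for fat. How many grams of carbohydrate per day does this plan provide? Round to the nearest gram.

Protein = 0.8 × 77.5 = 62 g → 62 × 4 = 248 kcal.
Non-protein calories = 2873 − 248 = 2625 kcal.
Fat: 45% × 2625 = 1181.25 kcal; carbohydrate: 1443.75 kcal.
Carbohydrate: 1443.75 kcal ÷ 4 kcal/g = 360.9375 g.

361 g/day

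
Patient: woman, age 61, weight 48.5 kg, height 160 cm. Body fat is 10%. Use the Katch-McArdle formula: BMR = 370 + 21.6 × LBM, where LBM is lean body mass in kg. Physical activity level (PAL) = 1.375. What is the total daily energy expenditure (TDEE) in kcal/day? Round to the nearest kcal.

LBM = 48.5 × (1 − 0.1) = 43.65 kg. Katch-McArdle: BMR = 370 + 21.6 × 43.65 = 1312.84 kcal/day.
TEE = BMR × activity factor = 1312.84 × 1.375 = 1805.155 kcal/day.

1805 kcal/day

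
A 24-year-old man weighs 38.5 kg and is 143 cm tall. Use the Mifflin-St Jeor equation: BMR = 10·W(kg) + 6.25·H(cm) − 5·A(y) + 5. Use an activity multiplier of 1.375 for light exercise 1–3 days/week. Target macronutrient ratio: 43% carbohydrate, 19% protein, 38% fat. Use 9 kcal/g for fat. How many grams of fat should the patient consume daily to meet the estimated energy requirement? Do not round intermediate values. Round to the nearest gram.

68 g/day

Mifflin-St Jeor (male): BMR = 10(38.5) + 6.25(143) − 5(24) + 5 = 385 + 893.75 − 120 + 5 = 1163.75 kcal/day.
TEE = 1163.75 × 1.375 = 1600.1563 kcal/day.
Fat energy = 38% × 1600.1563 = 608.0594 kcal.
Fat = 608.0594 ÷ 9 kcal/g = 67.5622 g.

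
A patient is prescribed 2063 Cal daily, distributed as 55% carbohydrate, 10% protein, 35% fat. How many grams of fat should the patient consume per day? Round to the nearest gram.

Fat energy = 35% × 2063 = 722.05 kcal.
At 9 kcal/g: 722.05 ÷ 9 = 80.2278 g.

80 g/day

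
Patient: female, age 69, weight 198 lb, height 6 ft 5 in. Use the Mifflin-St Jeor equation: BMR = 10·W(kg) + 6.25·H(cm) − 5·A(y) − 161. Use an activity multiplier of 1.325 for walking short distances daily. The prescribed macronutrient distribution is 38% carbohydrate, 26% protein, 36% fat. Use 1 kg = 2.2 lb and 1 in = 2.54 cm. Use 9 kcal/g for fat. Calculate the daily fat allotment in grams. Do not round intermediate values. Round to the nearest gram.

86 g/day

Convert to metric: weight = 198 ÷ 2.2 = 90 kg; height = (6×12 + 5) × 2.54 = 77 × 2.54 = 195.58 cm.
Mifflin-St Jeor (female): BMR = 10(90) + 6.25(195.58) − 5(69) − 161 = 900 + 1222.375 − 345 − 161 = 1616.375 kcal/day.
TEE = 1616.375 × 1.325 = 2141.6969 kcal/day.
Fat energy = 36% × 2141.6969 = 771.0109 kcal.
Fat = 771.0109 ÷ 9 kcal/g = 85.6679 g.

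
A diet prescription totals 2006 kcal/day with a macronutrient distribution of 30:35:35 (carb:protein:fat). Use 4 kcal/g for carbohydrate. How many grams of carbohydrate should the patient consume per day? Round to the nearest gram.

150 g/day

Carbohydrate energy = 30% × 2006 = 601.8 kcal.
At 4 kcal/g: 601.8 ÷ 4 = 150.45 g.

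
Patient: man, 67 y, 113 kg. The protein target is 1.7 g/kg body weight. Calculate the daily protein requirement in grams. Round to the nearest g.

Protein = 1.7 g/kg × 113 kg = 192.1 g/day.

192 g/day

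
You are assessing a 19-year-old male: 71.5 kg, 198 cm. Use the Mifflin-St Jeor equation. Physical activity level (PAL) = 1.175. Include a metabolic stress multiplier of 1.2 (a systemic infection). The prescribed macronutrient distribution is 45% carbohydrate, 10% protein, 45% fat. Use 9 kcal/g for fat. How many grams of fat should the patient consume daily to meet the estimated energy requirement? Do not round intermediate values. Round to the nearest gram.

131 g/day

Mifflin-St Jeor (male): BMR = 10(71.5) + 6.25(198) − 5(19) + 5 = 715 + 1237.5 − 95 + 5 = 1862.5 kcal/day.
TEE = 1862.5 × 1.175 = 2188.4375 kcal/day.
With stress factor 1.2: 2188.4375 × 1.2 = 2626.125 kcal/day.
Fat energy = 45% × 2626.125 = 1181.7563 kcal.
Fat = 1181.7563 ÷ 9 kcal/g = 131.3063 g.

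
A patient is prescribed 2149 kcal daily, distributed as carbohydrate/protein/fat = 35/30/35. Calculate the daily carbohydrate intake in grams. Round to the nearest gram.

188 g/day

Carbohydrate energy = 35% × 2149 = 752.15 kcal.
At 4 kcal/g: 752.15 ÷ 4 = 188.0375 g.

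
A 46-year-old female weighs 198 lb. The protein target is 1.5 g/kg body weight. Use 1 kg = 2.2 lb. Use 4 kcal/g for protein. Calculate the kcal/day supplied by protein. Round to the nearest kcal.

Weight in kg = 198 ÷ 2.2 = 90 kg.
Protein = 1.5 g/kg × 90 kg = 135 g/day.
Protein energy = 135 g × 4 kcal/g = 540 kcal/day.

540 kcal/day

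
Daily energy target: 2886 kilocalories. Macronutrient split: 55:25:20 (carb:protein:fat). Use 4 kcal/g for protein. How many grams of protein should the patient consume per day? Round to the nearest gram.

Protein energy = 25% × 2886 = 721.5 kcal.
At 4 kcal/g: 721.5 ÷ 4 = 180.375 g.

180 g/day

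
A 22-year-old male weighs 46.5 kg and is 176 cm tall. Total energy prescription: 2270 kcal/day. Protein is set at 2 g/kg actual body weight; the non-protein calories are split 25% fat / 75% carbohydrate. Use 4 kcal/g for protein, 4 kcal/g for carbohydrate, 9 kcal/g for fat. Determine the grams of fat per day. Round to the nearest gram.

Protein = 2 × 46.5 = 93 g → 93 × 4 = 372 kcal.
Non-protein calories = 2270 − 372 = 1898 kcal.
Fat: 25% × 1898 = 474.5 kcal; carbohydrate: 1423.5 kcal.
Fat: 474.5 kcal ÷ 9 kcal/g = 52.7222 g.

53 g/day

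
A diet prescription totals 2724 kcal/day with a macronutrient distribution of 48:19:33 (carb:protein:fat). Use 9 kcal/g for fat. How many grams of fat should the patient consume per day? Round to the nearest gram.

100 g/day

Fat energy = 33% × 2724 = 898.92 kcal.
At 9 kcal/g: 898.92 ÷ 9 = 99.88 g.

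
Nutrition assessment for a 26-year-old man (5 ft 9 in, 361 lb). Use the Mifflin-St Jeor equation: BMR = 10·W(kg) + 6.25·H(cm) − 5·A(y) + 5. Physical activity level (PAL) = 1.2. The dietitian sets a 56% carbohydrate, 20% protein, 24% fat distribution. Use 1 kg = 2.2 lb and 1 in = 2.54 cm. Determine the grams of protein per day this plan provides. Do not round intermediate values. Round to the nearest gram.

157 g/day

Convert to metric: weight = 361 ÷ 2.2 = 164.0909 kg; height = (5×12 + 9) × 2.54 = 69 × 2.54 = 175.26 cm.
Mifflin-St Jeor (male): BMR = 10(164.0909) + 6.25(175.26) − 5(26) + 5 = 1640.9091 + 1095.375 − 130 + 5 = 2611.2841 kcal/day.
TEE = 2611.2841 × 1.2 = 3133.5409 kcal/day.
Protein energy = 20% × 3133.5409 = 626.7082 kcal.
Protein = 626.7082 ÷ 4 kcal/g = 156.677 g.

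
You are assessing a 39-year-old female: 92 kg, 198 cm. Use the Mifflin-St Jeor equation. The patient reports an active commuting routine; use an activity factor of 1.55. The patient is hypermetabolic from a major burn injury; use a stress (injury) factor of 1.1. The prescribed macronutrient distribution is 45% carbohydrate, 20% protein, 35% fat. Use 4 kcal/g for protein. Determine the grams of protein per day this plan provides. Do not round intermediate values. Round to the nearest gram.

Mifflin-St Jeor (female): BMR = 10(92) + 6.25(198) − 5(39) − 161 = 920 + 1237.5 − 195 − 161 = 1801.5 kcal/day.
TEE = 1801.5 × 1.55 = 2792.325 kcal/day.
With stress factor 1.1: 2792.325 × 1.1 = 3071.5575 kcal/day.
Protein energy = 20% × 3071.5575 = 614.3115 kcal.
Protein = 614.3115 ÷ 4 kcal/g = 153.5779 g.

154 g/day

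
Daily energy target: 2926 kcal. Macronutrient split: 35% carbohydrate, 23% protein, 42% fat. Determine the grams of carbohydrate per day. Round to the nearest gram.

Carbohydrate energy = 35% × 2926 = 1024.1 kcal.
At 4 kcal/g: 1024.1 ÷ 4 = 256.025 g.

256 g/day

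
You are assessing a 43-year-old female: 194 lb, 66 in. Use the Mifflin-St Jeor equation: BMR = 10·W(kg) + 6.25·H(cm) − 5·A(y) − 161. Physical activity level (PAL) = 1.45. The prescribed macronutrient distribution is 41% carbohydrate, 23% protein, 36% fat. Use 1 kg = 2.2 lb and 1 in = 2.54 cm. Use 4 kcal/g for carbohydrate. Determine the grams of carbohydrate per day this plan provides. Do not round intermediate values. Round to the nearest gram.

231 g/day

Convert to metric: weight = 194 ÷ 2.2 = 88.1818 kg; height = 66 × 2.54 = 167.64 cm.
Mifflin-St Jeor (female): BMR = 10(88.1818) + 6.25(167.64) − 5(43) − 161 = 881.8182 + 1047.75 − 215 − 161 = 1553.5682 kcal/day.
TEE = 1553.5682 × 1.45 = 2252.6739 kcal/day.
Carbohydrate energy = 41% × 2252.6739 = 923.5963 kcal.
Carbohydrate = 923.5963 ÷ 4 kcal/g = 230.8991 g.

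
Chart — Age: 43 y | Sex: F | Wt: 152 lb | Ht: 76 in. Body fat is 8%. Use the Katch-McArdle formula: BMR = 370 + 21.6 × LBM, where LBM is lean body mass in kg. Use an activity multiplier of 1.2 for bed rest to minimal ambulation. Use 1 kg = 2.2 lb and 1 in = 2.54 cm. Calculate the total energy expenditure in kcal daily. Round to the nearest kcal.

2092 kcal daily

Convert to metric: weight = 152 ÷ 2.2 = 69.0909 kg; height = 76 × 2.54 = 193.04 cm.
LBM = 69.0909 × (1 − 0.08) = 63.5636 kg. Katch-McArdle: BMR = 370 + 21.6 × 63.5636 = 1742.9745 kcal/day.
TEE = BMR × activity factor = 1742.9745 × 1.2 = 2091.5695 kcal/day.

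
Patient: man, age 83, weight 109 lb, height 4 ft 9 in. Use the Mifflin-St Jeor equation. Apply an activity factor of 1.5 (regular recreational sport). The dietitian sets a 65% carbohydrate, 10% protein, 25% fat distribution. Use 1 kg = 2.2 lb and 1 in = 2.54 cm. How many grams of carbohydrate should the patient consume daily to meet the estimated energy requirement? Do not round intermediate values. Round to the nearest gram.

241 g/day

Convert to metric: weight = 109 ÷ 2.2 = 49.5455 kg; height = (4×12 + 9) × 2.54 = 57 × 2.54 = 144.78 cm.
Mifflin-St Jeor (male): BMR = 10(49.5455) + 6.25(144.78) − 5(83) + 5 = 495.4545 + 904.875 − 415 + 5 = 990.3295 kcal/day.
TEE = 990.3295 × 1.5 = 1485.4943 kcal/day.
Carbohydrate energy = 65% × 1485.4943 = 965.5713 kcal.
Carbohydrate = 965.5713 ÷ 4 kcal/g = 241.3928 g.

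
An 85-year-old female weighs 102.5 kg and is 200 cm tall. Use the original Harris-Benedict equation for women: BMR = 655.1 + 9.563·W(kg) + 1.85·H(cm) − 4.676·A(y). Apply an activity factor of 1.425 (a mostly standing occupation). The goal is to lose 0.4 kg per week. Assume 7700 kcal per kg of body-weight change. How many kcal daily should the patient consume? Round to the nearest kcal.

1851 kcal daily

Harris-Benedict: BMR = 655.1 + 9.563(102.5) + 1.85(200) − 4.676(85) = 1607.8475 kcal/day.
TEE = 1607.8475 × 1.425 = 2291.1827 kcal/day.
Required daily deficit = 0.4 × 7700 ÷ 7 = 440 kcal/day.
Target intake = 2291.1827 − 440 = 1851.1827 kcal/day.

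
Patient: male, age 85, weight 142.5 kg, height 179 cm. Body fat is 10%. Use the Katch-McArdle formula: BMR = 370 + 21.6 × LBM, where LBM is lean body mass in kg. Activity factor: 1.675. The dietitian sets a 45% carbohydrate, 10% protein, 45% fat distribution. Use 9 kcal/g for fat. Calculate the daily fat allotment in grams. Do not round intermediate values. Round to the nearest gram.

263 g/day

LBM = 142.5 × (1 − 0.1) = 128.25 kg. Katch-McArdle: BMR = 370 + 21.6 × 128.25 = 3140.2 kcal/day.
TEE = 3140.2 × 1.675 = 5259.835 kcal/day.
Fat energy = 45% × 5259.835 = 2366.9258 kcal.
Fat = 2366.9258 ÷ 9 kcal/g = 262.9918 g.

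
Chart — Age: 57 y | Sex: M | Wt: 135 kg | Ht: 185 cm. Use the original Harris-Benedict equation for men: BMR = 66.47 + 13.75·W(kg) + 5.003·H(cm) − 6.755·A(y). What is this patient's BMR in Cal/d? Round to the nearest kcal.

2463 Cal/d

Harris-Benedict: BMR = 66.47 + 13.75(135) + 5.003(185) − 6.755(57) = 2463.24 kcal/day.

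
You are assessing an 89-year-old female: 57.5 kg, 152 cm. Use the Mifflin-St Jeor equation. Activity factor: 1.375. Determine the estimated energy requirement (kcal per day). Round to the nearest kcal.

1264 kcal per day

Mifflin-St Jeor (female): BMR = 10(57.5) + 6.25(152) − 5(89) − 161 = 575 + 950 − 445 − 161 = 919 kcal/day.
TEE = BMR × activity factor = 919 × 1.375 = 1263.625 kcal/day.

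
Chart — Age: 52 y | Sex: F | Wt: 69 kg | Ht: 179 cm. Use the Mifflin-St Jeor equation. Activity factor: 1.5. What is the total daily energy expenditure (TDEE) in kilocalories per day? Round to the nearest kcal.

2082 kilocalories per day

Mifflin-St Jeor (female): BMR = 10(69) + 6.25(179) − 5(52) − 161 = 690 + 1118.75 − 260 − 161 = 1387.75 kcal/day.
TEE = BMR × activity factor = 1387.75 × 1.5 = 2081.625 kcal/day.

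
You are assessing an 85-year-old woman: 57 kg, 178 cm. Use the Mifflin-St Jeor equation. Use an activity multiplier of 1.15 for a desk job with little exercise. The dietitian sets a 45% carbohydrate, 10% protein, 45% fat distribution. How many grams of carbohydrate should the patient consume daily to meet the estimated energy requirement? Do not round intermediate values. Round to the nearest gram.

Mifflin-St Jeor (female): BMR = 10(57) + 6.25(178) − 5(85) − 161 = 570 + 1112.5 − 425 − 161 = 1096.5 kcal/day.
TEE = 1096.5 × 1.15 = 1260.975 kcal/day.
Carbohydrate energy = 45% × 1260.975 = 567.4388 kcal.
Carbohydrate = 567.4388 ÷ 4 kcal/g = 141.8597 g.

142 g/day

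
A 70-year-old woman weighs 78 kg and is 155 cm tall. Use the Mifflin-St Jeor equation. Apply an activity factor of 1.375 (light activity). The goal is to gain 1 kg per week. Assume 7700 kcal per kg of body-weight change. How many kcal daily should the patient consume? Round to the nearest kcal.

2802 kcal daily

Mifflin-St Jeor (female): BMR = 10(78) + 6.25(155) − 5(70) − 161 = 780 + 968.75 − 350 − 161 = 1237.75 kcal/day.
TEE = 1237.75 × 1.375 = 1701.9063 kcal/day.
Required daily surplus = 1 × 7700 ÷ 7 = 1100 kcal/day.
Target intake = 1701.9063 + 1100 = 2801.9063 kcal/day.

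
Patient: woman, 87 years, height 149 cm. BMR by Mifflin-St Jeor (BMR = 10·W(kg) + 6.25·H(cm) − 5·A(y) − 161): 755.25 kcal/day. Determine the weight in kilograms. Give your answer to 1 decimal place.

755.25 = 10·W + 6.25(149) − 5(87) − 161
10·W = 755.25 − 335.25 = 420, so W = 42 kg.

42.0 kg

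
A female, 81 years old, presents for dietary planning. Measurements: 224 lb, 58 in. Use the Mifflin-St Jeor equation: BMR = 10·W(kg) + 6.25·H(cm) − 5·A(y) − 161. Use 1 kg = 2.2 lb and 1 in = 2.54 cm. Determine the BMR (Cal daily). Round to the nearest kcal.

Convert to metric: weight = 224 ÷ 2.2 = 101.8182 kg; height = 58 × 2.54 = 147.32 cm.
Mifflin-St Jeor (female): BMR = 10(101.8182) + 6.25(147.32) − 5(81) − 161 = 1018.1818 + 920.75 − 405 − 161 = 1372.9318 kcal/day.

1373 Cal daily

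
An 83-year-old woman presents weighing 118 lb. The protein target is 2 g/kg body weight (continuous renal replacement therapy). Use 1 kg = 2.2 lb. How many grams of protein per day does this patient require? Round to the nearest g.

Weight in kg = 118 ÷ 2.2 = 53.6364 kg.
Protein = 2 g/kg × 53.6364 kg = 107.2727 g/day.

107 g/day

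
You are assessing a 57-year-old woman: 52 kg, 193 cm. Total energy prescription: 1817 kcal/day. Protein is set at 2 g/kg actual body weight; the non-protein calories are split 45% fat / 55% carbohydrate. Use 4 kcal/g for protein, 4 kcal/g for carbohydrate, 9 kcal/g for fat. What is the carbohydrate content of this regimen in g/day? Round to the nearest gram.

193 g/day

Protein = 2 × 52 = 104 g → 104 × 4 = 416 kcal.
Non-protein calories = 1817 − 416 = 1401 kcal.
Fat: 45% × 1401 = 630.45 kcal; carbohydrate: 770.55 kcal.
Carbohydrate: 770.55 kcal ÷ 4 kcal/g = 192.6375 g.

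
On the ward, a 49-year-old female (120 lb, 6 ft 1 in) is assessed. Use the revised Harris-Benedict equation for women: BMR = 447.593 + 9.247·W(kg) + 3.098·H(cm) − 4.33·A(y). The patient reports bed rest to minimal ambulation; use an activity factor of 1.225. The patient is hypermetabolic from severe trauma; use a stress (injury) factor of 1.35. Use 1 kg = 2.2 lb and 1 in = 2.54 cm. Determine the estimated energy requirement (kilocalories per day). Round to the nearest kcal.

2173 kilocalories per day

Convert to metric: weight = 120 ÷ 2.2 = 54.5455 kg; height = (6×12 + 1) × 2.54 = 73 × 2.54 = 185.42 cm.
Harris-Benedict: BMR = 447.593 + 9.247(54.5455) + 3.098(185.42) − 4.33(49) = 1314.236 kcal/day.
TEE = BMR × activity factor = 1314.236 × 1.225 = 1609.9391 kcal/day.
Apply stress factor: 1609.9391 × 1.35 = 2173.4177 kcal/day.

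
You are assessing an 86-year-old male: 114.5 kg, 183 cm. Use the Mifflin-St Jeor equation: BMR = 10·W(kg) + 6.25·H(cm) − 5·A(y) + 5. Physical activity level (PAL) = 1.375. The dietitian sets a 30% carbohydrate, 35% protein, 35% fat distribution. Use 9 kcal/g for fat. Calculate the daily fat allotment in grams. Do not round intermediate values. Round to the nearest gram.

100 g/day

Mifflin-St Jeor (male): BMR = 10(114.5) + 6.25(183) − 5(86) + 5 = 1145 + 1143.75 − 430 + 5 = 1863.75 kcal/day.
TEE = 1863.75 × 1.375 = 2562.6563 kcal/day.
Fat energy = 35% × 2562.6563 = 896.9297 kcal.
Fat = 896.9297 ÷ 9 kcal/g = 99.6589 g.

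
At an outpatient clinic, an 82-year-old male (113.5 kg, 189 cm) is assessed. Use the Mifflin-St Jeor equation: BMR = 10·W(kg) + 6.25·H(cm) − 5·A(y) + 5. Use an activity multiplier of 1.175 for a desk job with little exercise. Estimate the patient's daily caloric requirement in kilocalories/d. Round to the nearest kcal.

2246 kilocalories/d

Mifflin-St Jeor (male): BMR = 10(113.5) + 6.25(189) − 5(82) + 5 = 1135 + 1181.25 − 410 + 5 = 1911.25 kcal/day.
TEE = BMR × activity factor = 1911.25 × 1.175 = 2245.7188 kcal/day.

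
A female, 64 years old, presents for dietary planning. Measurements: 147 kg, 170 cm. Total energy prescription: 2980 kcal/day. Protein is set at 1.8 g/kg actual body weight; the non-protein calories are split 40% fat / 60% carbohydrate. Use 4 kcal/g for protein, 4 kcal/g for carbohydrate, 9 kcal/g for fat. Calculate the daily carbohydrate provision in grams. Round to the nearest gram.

288 g/day

Protein = 1.8 × 147 = 264.6 g → 264.6 × 4 = 1058.4 kcal.
Non-protein calories = 2980 − 1058.4 = 1921.6 kcal.
Fat: 40% × 1921.6 = 768.64 kcal; carbohydrate: 1152.96 kcal.
Carbohydrate: 1152.96 kcal ÷ 4 kcal/g = 288.24 g.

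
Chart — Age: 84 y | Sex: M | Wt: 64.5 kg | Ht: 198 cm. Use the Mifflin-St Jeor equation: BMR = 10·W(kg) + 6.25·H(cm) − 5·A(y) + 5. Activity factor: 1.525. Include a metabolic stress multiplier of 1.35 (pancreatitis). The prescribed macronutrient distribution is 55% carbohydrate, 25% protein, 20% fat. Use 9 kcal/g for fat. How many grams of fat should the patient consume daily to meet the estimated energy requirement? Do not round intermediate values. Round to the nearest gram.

Mifflin-St Jeor (male): BMR = 10(64.5) + 6.25(198) − 5(84) + 5 = 645 + 1237.5 − 420 + 5 = 1467.5 kcal/day.
TEE = 1467.5 × 1.525 = 2237.9375 kcal/day.
With stress factor 1.35: 2237.9375 × 1.35 = 3021.2156 kcal/day.
Fat energy = 20% × 3021.2156 = 604.2431 kcal.
Fat = 604.2431 ÷ 9 kcal/g = 67.1381 g.

67 g/day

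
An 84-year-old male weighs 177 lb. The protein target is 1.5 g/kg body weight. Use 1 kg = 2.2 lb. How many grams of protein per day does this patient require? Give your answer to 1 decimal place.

Weight in kg = 177 ÷ 2.2 = 80.4545 kg.
Protein = 1.5 g/kg × 80.4545 kg = 120.6818 g/day.

120.7 g/day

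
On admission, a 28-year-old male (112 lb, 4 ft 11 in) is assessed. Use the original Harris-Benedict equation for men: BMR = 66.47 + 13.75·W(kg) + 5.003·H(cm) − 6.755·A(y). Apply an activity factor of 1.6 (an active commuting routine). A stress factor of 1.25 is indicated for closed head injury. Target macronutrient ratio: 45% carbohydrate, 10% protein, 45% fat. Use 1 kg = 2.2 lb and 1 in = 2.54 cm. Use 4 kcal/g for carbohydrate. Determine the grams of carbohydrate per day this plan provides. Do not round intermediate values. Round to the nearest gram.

299 g/day

Convert to metric: weight = 112 ÷ 2.2 = 50.9091 kg; height = (4×12 + 11) × 2.54 = 59 × 2.54 = 149.86 cm.
Harris-Benedict: BMR = 66.47 + 13.75(50.9091) + 5.003(149.86) − 6.755(28) = 1327.0796 kcal/day.
TEE = 1327.0796 × 1.6 = 2123.3273 kcal/day.
With stress factor 1.25: 2123.3273 × 1.25 = 2654.1592 kcal/day.
Carbohydrate energy = 45% × 2654.1592 = 1194.3716 kcal.
Carbohydrate = 1194.3716 ÷ 4 kcal/g = 298.5929 g.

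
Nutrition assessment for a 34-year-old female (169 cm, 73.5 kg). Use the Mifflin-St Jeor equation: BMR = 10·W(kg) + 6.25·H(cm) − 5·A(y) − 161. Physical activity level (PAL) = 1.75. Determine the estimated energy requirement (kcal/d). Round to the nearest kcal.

2555 kcal/d

Mifflin-St Jeor (female): BMR = 10(73.5) + 6.25(169) − 5(34) − 161 = 735 + 1056.25 − 170 − 161 = 1460.25 kcal/day.
TEE = BMR × activity factor = 1460.25 × 1.75 = 2555.4375 kcal/day.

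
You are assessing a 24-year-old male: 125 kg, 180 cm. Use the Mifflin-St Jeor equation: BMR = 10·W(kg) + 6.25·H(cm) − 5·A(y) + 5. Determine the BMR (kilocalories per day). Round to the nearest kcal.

Mifflin-St Jeor (male): BMR = 10(125) + 6.25(180) − 5(24) + 5 = 1250 + 1125 − 120 + 5 = 2260 kcal/day.

2260 kilocalories per day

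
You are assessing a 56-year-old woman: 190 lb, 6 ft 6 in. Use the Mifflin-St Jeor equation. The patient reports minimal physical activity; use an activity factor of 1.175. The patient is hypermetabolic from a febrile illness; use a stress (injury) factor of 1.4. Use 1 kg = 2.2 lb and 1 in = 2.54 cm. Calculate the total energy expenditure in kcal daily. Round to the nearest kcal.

Convert to metric: weight = 190 ÷ 2.2 = 86.3636 kg; height = (6×12 + 6) × 2.54 = 78 × 2.54 = 198.12 cm.
Mifflin-St Jeor (female): BMR = 10(86.3636) + 6.25(198.12) − 5(56) − 161 = 863.6364 + 1238.25 − 280 − 161 = 1660.8864 kcal/day.
TEE = BMR × activity factor = 1660.8864 × 1.175 = 1951.5415 kcal/day.
Apply stress factor: 1951.5415 × 1.4 = 2732.1581 kcal/day.

2732 kcal daily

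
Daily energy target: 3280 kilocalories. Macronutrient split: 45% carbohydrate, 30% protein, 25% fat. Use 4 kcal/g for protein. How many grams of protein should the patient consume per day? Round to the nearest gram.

Protein energy = 30% × 3280 = 984 kcal.
At 4 kcal/g: 984 ÷ 4 = 246 g.

246 g/day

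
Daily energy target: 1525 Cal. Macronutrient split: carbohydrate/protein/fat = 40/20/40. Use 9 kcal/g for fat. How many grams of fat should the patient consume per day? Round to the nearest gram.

Fat energy = 40% × 1525 = 610 kcal.
At 9 kcal/g: 610 ÷ 9 = 67.7778 g.

68 g/day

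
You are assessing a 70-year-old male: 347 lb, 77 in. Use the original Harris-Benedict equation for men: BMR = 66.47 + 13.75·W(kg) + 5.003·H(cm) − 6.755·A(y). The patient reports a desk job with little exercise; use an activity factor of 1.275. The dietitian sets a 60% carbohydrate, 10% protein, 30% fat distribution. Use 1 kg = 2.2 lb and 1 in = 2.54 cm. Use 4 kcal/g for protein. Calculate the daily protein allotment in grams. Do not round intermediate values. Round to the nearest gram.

Convert to metric: weight = 347 ÷ 2.2 = 157.7273 kg; height = 77 × 2.54 = 195.58 cm.
Harris-Benedict: BMR = 66.47 + 13.75(157.7273) + 5.003(195.58) − 6.755(70) = 2740.8567 kcal/day.
TEE = 2740.8567 × 1.275 = 3494.5923 kcal/day.
Protein energy = 10% × 3494.5923 = 349.4592 kcal.
Protein = 349.4592 ÷ 4 kcal/g = 87.3648 g.

87 g/day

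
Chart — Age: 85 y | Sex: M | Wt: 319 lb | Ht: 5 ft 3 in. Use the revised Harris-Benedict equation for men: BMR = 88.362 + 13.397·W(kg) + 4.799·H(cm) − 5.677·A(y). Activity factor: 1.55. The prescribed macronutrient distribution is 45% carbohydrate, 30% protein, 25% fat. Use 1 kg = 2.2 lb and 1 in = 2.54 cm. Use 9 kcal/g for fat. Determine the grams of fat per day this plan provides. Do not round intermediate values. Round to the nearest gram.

100 g/day

Convert to metric: weight = 319 ÷ 2.2 = 145 kg; height = (5×12 + 3) × 2.54 = 63 × 2.54 = 160.02 cm.
Harris-Benedict: BMR = 88.362 + 13.397(145) + 4.799(160.02) − 5.677(85) = 2316.318 kcal/day.
TEE = 2316.318 × 1.55 = 3590.2929 kcal/day.
Fat energy = 25% × 3590.2929 = 897.5732 kcal.
Fat = 897.5732 ÷ 9 kcal/g = 99.7304 g.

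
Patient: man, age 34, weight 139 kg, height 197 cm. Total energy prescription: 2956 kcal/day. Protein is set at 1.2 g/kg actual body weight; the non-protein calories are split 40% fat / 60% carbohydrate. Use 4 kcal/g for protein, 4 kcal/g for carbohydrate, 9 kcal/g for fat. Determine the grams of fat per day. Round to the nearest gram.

102 g/day

Protein = 1.2 × 139 = 166.8 g → 166.8 × 4 = 667.2 kcal.
Non-protein calories = 2956 − 667.2 = 2288.8 kcal.
Fat: 40% × 2288.8 = 915.52 kcal; carbohydrate: 1373.28 kcal.
Fat: 915.52 kcal ÷ 9 kcal/g = 101.7244 g.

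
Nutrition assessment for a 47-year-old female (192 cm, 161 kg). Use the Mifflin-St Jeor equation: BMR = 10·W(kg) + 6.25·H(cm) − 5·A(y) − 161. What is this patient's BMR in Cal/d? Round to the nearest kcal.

Mifflin-St Jeor (female): BMR = 10(161) + 6.25(192) − 5(47) − 161 = 1610 + 1200 − 235 − 161 = 2414 kcal/day.

2414 Cal/d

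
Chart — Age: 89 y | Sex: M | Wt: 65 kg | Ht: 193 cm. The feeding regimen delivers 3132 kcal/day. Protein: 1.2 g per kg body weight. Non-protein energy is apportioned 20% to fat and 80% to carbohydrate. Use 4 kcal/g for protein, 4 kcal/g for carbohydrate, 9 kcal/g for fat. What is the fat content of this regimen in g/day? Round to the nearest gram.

63 g/day

Protein = 1.2 × 65 = 78 g → 78 × 4 = 312 kcal.
Non-protein calories = 3132 − 312 = 2820 kcal.
Fat: 20% × 2820 = 564 kcal; carbohydrate: 2256 kcal.
Fat: 564 kcal ÷ 9 kcal/g = 62.6667 g.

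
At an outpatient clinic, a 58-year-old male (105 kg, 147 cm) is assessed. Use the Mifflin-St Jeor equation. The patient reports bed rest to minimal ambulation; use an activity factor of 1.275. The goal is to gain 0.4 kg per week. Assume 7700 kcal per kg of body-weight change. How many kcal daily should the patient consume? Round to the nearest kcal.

2587 kcal daily

Mifflin-St Jeor (male): BMR = 10(105) + 6.25(147) − 5(58) + 5 = 1050 + 918.75 − 290 + 5 = 1683.75 kcal/day.
TEE = 1683.75 × 1.275 = 2146.7813 kcal/day.
Required daily surplus = 0.4 × 7700 ÷ 7 = 440 kcal/day.
Target intake = 2146.7813 + 440 = 2586.7813 kcal/day.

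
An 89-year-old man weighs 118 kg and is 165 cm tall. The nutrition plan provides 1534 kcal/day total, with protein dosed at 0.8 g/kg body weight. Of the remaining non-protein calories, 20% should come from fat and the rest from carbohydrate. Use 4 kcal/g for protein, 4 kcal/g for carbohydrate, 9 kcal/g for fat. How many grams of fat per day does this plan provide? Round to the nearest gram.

26 g/day

Protein = 0.8 × 118 = 94.4 g → 94.4 × 4 = 377.6 kcal.
Non-protein calories = 1534 − 377.6 = 1156.4 kcal.
Fat: 20% × 1156.4 = 231.28 kcal; carbohydrate: 925.12 kcal.
Fat: 231.28 kcal ÷ 9 kcal/g = 25.6978 g.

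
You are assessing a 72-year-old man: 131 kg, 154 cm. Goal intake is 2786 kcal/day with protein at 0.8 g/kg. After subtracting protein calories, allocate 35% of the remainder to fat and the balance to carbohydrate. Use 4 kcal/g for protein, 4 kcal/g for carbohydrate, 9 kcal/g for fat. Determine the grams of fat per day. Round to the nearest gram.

92 g/day

Protein = 0.8 × 131 = 104.8 g → 104.8 × 4 = 419.2 kcal.
Non-protein calories = 2786 − 419.2 = 2366.8 kcal.
Fat: 35% × 2366.8 = 828.38 kcal; carbohydrate: 1538.42 kcal.
Fat: 828.38 kcal ÷ 9 kcal/g = 92.0422 g.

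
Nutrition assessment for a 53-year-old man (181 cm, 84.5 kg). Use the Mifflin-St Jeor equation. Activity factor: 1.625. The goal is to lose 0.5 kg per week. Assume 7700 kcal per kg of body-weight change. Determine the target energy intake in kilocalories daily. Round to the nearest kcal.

2239 kilocalories daily

Mifflin-St Jeor (male): BMR = 10(84.5) + 6.25(181) − 5(53) + 5 = 845 + 1131.25 − 265 + 5 = 1716.25 kcal/day.
TEE = 1716.25 × 1.625 = 2788.9063 kcal/day.
Required daily deficit = 0.5 × 7700 ÷ 7 = 550 kcal/day.
Target intake = 2788.9063 − 550 = 2238.9063 kcal/day.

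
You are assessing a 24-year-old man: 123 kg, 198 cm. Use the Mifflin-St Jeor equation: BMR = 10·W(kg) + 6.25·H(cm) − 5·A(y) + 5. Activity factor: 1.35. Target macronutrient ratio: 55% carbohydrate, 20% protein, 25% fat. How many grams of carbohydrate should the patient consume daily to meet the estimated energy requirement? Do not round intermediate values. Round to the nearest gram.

437 g/day

Mifflin-St Jeor (male): BMR = 10(123) + 6.25(198) − 5(24) + 5 = 1230 + 1237.5 − 120 + 5 = 2352.5 kcal/day.
TEE = 2352.5 × 1.35 = 3175.875 kcal/day.
Carbohydrate energy = 55% × 3175.875 = 1746.7313 kcal.
Carbohydrate = 1746.7313 ÷ 4 kcal/g = 436.6828 g.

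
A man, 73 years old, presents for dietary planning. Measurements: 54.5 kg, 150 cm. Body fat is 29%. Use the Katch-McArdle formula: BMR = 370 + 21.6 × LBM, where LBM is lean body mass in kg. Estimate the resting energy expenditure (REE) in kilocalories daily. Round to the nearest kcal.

1206 kilocalories daily

LBM = 54.5 × (1 − 0.29) = 38.695 kg. Katch-McArdle: BMR = 370 + 21.6 × 38.695 = 1205.812 kcal/day.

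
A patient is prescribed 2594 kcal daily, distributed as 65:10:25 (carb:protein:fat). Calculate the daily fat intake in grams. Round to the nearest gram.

72 g/day

Fat energy = 25% × 2594 = 648.5 kcal.
At 9 kcal/g: 648.5 ÷ 9 = 72.0556 g.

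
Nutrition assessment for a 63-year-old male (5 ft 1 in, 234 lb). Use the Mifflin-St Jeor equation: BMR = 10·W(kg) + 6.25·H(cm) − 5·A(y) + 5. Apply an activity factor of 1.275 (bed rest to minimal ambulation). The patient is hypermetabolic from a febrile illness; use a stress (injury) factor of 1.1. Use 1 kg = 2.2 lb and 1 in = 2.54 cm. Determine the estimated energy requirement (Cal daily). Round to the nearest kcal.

Convert to metric: weight = 234 ÷ 2.2 = 106.3636 kg; height = (5×12 + 1) × 2.54 = 61 × 2.54 = 154.94 cm.
Mifflin-St Jeor (male): BMR = 10(106.3636) + 6.25(154.94) − 5(63) + 5 = 1063.6364 + 968.375 − 315 + 5 = 1722.0114 kcal/day.
TEE = BMR × activity factor = 1722.0114 × 1.275 = 2195.5645 kcal/day.
Apply stress factor: 2195.5645 × 1.1 = 2415.1209 kcal/day.

2415 Cal daily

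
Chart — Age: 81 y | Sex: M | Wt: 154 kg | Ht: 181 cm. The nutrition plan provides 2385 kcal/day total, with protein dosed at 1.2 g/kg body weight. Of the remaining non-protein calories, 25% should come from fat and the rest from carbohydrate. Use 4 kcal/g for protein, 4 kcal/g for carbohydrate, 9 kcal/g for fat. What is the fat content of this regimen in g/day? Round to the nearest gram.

46 g/day

Protein = 1.2 × 154 = 184.8 g → 184.8 × 4 = 739.2 kcal.
Non-protein calories = 2385 − 739.2 = 1645.8 kcal.
Fat: 25% × 1645.8 = 411.45 kcal; carbohydrate: 1234.35 kcal.
Fat: 411.45 kcal ÷ 9 kcal/g = 45.7167 g.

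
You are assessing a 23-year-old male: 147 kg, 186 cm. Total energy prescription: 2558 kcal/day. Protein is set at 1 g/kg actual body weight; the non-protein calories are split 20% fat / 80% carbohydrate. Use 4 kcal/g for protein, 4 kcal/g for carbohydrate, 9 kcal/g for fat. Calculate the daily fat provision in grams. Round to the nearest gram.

44 g/day

Protein = 1 × 147 = 147 g → 147 × 4 = 588 kcal.
Non-protein calories = 2558 − 588 = 1970 kcal.
Fat: 20% × 1970 = 394 kcal; carbohydrate: 1576 kcal.
Fat: 394 kcal ÷ 9 kcal/g = 43.7778 g.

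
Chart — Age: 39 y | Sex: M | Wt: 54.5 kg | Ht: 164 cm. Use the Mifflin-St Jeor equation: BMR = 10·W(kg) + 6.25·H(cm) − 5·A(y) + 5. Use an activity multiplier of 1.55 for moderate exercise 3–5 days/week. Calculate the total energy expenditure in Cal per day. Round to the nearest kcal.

Mifflin-St Jeor (male): BMR = 10(54.5) + 6.25(164) − 5(39) + 5 = 545 + 1025 − 195 + 5 = 1380 kcal/day.
TEE = BMR × activity factor = 1380 × 1.55 = 2139 kcal/day.

2139 Cal per day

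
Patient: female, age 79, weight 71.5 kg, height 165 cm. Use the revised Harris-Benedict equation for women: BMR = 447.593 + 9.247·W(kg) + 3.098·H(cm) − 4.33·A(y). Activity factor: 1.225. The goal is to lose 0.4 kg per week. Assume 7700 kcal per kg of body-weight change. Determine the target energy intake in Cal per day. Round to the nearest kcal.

1125 Cal per day

Harris-Benedict: BMR = 447.593 + 9.247(71.5) + 3.098(165) − 4.33(79) = 1277.8535 kcal/day.
TEE = 1277.8535 × 1.225 = 1565.3705 kcal/day.
Required daily deficit = 0.4 × 7700 ÷ 7 = 440 kcal/day.
Target intake = 1565.3705 − 440 = 1125.3705 kcal/day.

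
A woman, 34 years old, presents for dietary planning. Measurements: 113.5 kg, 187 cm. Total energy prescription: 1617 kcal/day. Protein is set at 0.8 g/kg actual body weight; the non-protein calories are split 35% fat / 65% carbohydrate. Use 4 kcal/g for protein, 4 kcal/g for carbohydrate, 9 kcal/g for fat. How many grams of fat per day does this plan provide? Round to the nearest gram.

49 g/day

Protein = 0.8 × 113.5 = 90.8 g → 90.8 × 4 = 363.2 kcal.
Non-protein calories = 1617 − 363.2 = 1253.8 kcal.
Fat: 35% × 1253.8 = 438.83 kcal; carbohydrate: 814.97 kcal.
Fat: 438.83 kcal ÷ 9 kcal/g = 48.7589 g.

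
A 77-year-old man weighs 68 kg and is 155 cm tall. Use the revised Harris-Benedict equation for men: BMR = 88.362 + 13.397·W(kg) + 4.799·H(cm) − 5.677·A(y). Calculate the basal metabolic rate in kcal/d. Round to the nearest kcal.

Harris-Benedict: BMR = 88.362 + 13.397(68) + 4.799(155) − 5.677(77) = 1306.074 kcal/day.

1306 kcal/d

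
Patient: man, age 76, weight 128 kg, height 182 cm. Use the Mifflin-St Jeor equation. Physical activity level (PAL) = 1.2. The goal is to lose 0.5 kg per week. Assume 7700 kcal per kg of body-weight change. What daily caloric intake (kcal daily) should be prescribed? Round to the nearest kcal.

Mifflin-St Jeor (male): BMR = 10(128) + 6.25(182) − 5(76) + 5 = 1280 + 1137.5 − 380 + 5 = 2042.5 kcal/day.
TEE = 2042.5 × 1.2 = 2451 kcal/day.
Required daily deficit = 0.5 × 7700 ÷ 7 = 550 kcal/day.
Target intake = 2451 − 550 = 1901 kcal/day.

1901 kcal daily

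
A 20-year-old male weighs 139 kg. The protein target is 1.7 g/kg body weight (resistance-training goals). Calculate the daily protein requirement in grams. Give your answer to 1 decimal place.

236.3 g/day

Protein = 1.7 g/kg × 139 kg = 236.3 g/day.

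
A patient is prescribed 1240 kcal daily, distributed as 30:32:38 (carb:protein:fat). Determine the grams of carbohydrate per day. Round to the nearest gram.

Carbohydrate energy = 30% × 1240 = 372 kcal.
At 4 kcal/g: 372 ÷ 4 = 93 g.

93 g/day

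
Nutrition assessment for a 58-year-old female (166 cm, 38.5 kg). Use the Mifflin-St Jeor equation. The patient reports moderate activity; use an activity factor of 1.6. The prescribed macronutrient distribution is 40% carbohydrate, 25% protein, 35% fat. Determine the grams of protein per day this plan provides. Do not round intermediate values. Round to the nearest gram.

97 g/day

Mifflin-St Jeor (female): BMR = 10(38.5) + 6.25(166) − 5(58) − 161 = 385 + 1037.5 − 290 − 161 = 971.5 kcal/day.
TEE = 971.5 × 1.6 = 1554.4 kcal/day.
Protein energy = 25% × 1554.4 = 388.6 kcal.
Protein = 388.6 ÷ 4 kcal/g = 97.15 g.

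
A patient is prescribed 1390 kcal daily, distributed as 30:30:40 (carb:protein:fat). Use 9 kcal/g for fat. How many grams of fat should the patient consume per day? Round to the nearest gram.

Fat energy = 40% × 1390 = 556 kcal.
At 9 kcal/g: 556 ÷ 9 = 61.7778 g.

62 g/day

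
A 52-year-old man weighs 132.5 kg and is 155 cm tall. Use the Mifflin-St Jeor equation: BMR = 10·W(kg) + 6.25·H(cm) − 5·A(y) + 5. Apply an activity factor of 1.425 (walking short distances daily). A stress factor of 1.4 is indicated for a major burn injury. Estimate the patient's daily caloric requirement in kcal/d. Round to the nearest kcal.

Mifflin-St Jeor (male): BMR = 10(132.5) + 6.25(155) − 5(52) + 5 = 1325 + 968.75 − 260 + 5 = 2038.75 kcal/day.
TEE = BMR × activity factor = 2038.75 × 1.425 = 2905.2188 kcal/day.
Apply stress factor: 2905.2188 × 1.4 = 4067.3063 kcal/day.

4067 kcal/d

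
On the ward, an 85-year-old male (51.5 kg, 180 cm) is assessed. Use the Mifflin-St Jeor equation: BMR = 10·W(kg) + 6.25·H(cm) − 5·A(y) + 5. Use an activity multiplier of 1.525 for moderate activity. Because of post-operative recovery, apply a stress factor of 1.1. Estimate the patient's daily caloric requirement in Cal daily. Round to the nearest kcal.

Mifflin-St Jeor (male): BMR = 10(51.5) + 6.25(180) − 5(85) + 5 = 515 + 1125 − 425 + 5 = 1220 kcal/day.
TEE = BMR × activity factor = 1220 × 1.525 = 1860.5 kcal/day.
Apply stress factor: 1860.5 × 1.1 = 2046.55 kcal/day.

2047 Cal daily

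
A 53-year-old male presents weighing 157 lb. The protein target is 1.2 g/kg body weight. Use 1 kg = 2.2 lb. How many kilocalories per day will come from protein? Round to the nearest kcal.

343 kcal/day

Weight in kg = 157 ÷ 2.2 = 71.3636 kg.
Protein = 1.2 g/kg × 71.3636 kg = 85.6364 g/day.
Protein energy = 85.6364 g × 4 kcal/g = 342.5455 kcal/day.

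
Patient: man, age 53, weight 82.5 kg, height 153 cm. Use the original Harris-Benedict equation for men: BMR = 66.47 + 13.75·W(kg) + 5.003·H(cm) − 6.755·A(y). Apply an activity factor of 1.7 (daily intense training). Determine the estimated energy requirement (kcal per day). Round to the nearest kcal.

Harris-Benedict: BMR = 66.47 + 13.75(82.5) + 5.003(153) − 6.755(53) = 1608.289 kcal/day.
TEE = BMR × activity factor = 1608.289 × 1.7 = 2734.0913 kcal/day.

2734 kcal per day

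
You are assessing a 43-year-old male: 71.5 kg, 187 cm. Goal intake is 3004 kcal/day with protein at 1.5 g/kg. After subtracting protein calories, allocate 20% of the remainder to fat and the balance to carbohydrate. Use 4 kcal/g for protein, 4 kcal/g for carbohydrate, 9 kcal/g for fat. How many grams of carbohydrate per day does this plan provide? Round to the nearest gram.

Protein = 1.5 × 71.5 = 107.25 g → 107.25 × 4 = 429 kcal.
Non-protein calories = 3004 − 429 = 2575 kcal.
Fat: 20% × 2575 = 515 kcal; carbohydrate: 2060 kcal.
Carbohydrate: 2060 kcal ÷ 4 kcal/g = 515 g.

515 g/day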